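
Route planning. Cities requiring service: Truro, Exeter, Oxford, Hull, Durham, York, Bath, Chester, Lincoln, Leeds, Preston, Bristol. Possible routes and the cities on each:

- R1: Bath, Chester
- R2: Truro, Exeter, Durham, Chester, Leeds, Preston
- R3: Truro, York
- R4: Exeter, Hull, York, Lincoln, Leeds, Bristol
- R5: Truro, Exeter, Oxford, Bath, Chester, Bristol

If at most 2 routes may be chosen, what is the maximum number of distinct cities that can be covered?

Choosing R2, R4 covers {Truro, Exeter, Hull, Durham, York, Chester, Lincoln, Leeds, Preston, Bristol} — 10 cities.
No choice of 2 routes does better; here Oxford, Bath are left uncovered.

10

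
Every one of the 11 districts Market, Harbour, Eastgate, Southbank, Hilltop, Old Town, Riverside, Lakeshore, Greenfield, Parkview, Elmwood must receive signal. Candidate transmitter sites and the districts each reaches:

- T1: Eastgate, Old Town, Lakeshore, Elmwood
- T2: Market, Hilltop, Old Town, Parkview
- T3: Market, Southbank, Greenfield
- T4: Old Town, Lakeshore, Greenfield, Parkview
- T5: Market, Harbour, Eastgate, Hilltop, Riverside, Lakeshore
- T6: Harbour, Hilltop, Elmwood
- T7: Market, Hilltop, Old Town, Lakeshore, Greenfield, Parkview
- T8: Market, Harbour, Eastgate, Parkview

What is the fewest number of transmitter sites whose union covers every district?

4

T1, T2, T3, T5 together cover {Market, Harbour, Eastgate, Southbank, Hilltop, Old Town, Riverside, Lakeshore, Greenfield, Parkview, Elmwood} — every district.
No 3 of the 8 transmitter sites cover everything (all 56 triples fall short), so 4 is minimum.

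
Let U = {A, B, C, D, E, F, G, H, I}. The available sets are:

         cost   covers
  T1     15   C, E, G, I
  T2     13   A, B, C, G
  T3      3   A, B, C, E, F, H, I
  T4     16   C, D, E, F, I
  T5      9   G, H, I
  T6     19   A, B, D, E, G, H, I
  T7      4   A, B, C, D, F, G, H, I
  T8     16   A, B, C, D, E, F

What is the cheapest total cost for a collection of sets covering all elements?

7

T3, T7 cover every element at cost 3 + 4 = 7.
Any cover uses at least 2 sets; among all covering selections none totals below 7.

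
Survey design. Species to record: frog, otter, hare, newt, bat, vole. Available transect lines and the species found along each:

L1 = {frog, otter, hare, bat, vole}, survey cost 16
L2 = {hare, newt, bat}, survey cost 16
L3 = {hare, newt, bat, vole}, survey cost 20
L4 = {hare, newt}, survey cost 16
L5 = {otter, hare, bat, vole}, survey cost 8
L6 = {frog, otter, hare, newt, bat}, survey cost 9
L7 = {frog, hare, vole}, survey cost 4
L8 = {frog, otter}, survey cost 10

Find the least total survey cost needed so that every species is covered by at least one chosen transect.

13

L6, L7 cover every species at survey cost 9 + 4 = 13.
Any cover uses at least 2 transects; among all covering selections none totals below 13.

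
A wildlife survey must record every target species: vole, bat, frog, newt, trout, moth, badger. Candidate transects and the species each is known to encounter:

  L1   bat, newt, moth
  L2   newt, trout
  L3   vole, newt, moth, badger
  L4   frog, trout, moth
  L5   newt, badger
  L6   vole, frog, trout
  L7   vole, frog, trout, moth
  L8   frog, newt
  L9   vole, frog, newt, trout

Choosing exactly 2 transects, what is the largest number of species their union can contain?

6

Choosing L1, L6 covers {vole, bat, frog, newt, trout, moth} — 6 species.
No choice of 2 transects does better; here badger is left uncovered.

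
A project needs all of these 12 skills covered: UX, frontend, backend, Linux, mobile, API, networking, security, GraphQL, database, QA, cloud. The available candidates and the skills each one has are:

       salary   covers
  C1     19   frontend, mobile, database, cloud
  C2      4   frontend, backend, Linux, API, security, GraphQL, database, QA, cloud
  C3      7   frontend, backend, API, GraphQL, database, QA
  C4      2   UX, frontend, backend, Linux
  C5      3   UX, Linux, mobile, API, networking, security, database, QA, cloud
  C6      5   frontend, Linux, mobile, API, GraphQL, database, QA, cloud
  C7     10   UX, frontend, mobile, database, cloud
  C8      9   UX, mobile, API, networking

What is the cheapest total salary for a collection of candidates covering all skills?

7

C2, C5 cover every skill at salary 4 + 3 = 7.
Any cover uses at least 2 candidates; among all covering selections none totals below 7.
Greedy by coverage-per-salary would pick C5, C4, C2 for 9 — worse than the optimum 7.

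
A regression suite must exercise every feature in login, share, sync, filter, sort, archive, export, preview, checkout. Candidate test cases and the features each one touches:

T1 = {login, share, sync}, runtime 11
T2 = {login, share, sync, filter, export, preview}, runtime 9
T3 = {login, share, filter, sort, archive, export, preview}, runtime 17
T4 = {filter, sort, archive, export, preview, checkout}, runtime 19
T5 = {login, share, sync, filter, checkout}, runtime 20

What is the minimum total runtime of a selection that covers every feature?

28

T2, T4 cover every feature at runtime 9 + 19 = 28.
Any cover uses at least 2 test cases; among all covering selections none totals below 28.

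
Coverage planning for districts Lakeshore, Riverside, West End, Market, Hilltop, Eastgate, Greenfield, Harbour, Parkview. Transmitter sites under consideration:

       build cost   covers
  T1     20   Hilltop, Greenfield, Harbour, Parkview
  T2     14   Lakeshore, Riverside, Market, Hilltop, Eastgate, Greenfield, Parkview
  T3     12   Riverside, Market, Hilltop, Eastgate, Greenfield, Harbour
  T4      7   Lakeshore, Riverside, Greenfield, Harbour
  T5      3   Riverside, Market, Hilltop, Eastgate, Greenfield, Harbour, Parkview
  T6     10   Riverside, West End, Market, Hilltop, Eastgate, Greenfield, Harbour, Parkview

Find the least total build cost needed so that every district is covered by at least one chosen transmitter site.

T4, T6 cover every district at build cost 7 + 10 = 17.
Any cover uses at least 2 transmitter sites; among all covering selections none totals below 17.

17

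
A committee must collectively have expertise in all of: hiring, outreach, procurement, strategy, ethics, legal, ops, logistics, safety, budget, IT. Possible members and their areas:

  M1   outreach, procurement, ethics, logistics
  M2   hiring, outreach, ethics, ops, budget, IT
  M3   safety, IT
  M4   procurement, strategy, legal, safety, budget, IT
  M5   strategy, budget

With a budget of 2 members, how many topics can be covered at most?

Choosing M2, M4 covers {hiring, outreach, procurement, strategy, ethics, legal, ops, safety, budget, IT} — 10 topics.
No choice of 2 members does better; here logistics is left uncovered.

10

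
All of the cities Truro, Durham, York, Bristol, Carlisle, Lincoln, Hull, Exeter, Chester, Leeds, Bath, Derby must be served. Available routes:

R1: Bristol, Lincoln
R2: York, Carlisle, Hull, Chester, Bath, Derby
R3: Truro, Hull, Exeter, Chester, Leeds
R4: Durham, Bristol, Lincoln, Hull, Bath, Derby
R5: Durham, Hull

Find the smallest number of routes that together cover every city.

3

R2, R3, R4 together cover {Truro, Durham, York, Bristol, Carlisle, Lincoln, Hull, Exeter, Chester, Leeds, Bath, Derby} — every city.
No 2 of the 5 routes cover everything (all 10 pairs fall short), so 3 is minimum.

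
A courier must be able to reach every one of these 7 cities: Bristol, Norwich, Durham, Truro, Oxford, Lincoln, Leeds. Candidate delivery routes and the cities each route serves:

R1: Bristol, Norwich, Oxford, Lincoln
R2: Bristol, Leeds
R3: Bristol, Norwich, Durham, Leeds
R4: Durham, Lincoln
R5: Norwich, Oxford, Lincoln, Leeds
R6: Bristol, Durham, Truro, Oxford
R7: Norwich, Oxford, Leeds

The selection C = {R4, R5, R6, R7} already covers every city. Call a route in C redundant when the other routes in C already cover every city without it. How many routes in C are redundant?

Drop R4: the rest still cover every city — redundant.
Drop R5: the rest still cover every city — redundant.
Drop R6: Bristol, Truro uncovered — not redundant.
Drop R7: the rest still cover every city — redundant.
3 redundant: R4, R5, R7.

3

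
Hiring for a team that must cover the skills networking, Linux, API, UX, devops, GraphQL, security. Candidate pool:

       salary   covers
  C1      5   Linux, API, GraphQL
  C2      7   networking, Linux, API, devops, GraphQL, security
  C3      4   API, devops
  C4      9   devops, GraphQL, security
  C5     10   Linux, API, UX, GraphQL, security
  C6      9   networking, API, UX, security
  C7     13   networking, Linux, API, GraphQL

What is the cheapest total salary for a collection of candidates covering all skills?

16

C2, C6 cover every skill at salary 7 + 9 = 16.
Any cover uses at least 2 candidates; among all covering selections none totals below 16.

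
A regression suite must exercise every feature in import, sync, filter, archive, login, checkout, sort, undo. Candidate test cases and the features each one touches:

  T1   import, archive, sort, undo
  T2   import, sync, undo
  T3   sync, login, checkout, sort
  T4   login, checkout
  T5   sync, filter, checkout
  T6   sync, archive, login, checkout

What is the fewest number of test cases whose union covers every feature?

3

T1, T3, T5 together cover {import, sync, filter, archive, login, checkout, sort, undo} — every feature.
No 2 of the 6 test cases cover everything (all 15 pairs fall short), so 3 is minimum.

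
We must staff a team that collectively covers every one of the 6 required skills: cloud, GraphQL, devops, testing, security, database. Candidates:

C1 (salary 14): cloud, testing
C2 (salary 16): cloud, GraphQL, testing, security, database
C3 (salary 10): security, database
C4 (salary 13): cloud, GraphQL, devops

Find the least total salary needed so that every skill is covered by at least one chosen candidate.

29

C2, C4 cover every skill at salary 16 + 13 = 29.
Any cover uses at least 2 candidates; among all covering selections none totals below 29.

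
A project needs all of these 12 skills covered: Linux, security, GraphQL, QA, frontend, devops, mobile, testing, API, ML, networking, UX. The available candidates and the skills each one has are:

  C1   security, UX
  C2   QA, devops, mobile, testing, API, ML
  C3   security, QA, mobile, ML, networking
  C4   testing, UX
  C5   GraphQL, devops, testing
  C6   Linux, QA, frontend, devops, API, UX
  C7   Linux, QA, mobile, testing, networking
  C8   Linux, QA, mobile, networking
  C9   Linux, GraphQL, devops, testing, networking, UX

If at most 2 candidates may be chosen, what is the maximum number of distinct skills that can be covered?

10

Choosing C2, C9 covers {Linux, GraphQL, QA, devops, mobile, testing, API, ML, networking, UX} — 10 skills.
No choice of 2 candidates does better; here security, frontend are left uncovered.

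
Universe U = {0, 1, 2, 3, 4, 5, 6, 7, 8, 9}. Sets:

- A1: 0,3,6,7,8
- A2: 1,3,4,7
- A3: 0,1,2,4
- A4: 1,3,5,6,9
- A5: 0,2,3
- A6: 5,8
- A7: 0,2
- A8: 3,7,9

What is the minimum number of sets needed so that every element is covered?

A1, A3, A4 together cover {0, 1, 2, 3, 4, 5, 6, 7, 8, 9} — every element.
No 2 of the 8 sets cover everything (all 28 pairs fall short), so 3 is minimum.

3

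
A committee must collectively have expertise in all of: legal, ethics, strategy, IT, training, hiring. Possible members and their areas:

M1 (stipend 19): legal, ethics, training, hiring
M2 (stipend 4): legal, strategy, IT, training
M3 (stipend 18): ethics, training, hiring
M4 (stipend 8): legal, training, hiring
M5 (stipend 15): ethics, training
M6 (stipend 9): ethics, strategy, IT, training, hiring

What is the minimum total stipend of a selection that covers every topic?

13

M2, M6 cover every topic at stipend 4 + 9 = 13.
Any cover uses at least 2 members; among all covering selections none totals below 13.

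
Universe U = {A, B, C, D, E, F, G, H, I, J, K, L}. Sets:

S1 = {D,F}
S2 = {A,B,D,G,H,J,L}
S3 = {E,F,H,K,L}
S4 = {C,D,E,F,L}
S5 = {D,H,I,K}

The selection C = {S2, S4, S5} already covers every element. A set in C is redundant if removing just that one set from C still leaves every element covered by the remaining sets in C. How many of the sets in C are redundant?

0

Drop S2: A, B, G, J uncovered — not redundant.
Drop S4: C, E, F uncovered — not redundant.
Drop S5: I, K uncovered — not redundant.
None of the sets in C is redundant.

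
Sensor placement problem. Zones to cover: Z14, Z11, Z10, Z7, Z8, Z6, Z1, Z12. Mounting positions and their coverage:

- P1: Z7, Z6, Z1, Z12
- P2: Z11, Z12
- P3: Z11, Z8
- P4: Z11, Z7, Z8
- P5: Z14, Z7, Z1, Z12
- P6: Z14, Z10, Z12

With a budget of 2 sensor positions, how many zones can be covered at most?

Choosing P1, P3 covers {Z11, Z7, Z8, Z6, Z1, Z12} — 6 zones.
No choice of 2 sensor positions does better; here Z14, Z10 are left uncovered.

6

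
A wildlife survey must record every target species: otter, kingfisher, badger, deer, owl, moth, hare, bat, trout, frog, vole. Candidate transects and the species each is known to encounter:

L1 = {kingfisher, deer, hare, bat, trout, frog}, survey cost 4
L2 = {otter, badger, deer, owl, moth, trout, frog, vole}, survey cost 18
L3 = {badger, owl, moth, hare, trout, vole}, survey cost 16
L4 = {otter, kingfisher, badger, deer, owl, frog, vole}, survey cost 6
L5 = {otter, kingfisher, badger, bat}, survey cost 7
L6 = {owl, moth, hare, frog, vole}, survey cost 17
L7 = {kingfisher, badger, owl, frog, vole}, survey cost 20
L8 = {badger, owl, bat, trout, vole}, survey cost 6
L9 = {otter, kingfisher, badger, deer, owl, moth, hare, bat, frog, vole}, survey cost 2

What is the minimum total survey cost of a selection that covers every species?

L1, L9 cover every species at survey cost 4 + 2 = 6.
Any cover uses at least 2 transects; among all covering selections none totals below 6.

6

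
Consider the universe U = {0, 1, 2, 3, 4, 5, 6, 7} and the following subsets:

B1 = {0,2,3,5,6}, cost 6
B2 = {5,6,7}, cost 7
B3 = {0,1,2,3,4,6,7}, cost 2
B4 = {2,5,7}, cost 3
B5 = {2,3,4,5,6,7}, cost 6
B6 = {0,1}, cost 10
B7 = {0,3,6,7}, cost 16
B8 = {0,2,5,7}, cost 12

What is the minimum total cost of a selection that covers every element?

5

B3, B4 cover every element at cost 2 + 3 = 5.
Any cover uses at least 2 sets; among all covering selections none totals below 5.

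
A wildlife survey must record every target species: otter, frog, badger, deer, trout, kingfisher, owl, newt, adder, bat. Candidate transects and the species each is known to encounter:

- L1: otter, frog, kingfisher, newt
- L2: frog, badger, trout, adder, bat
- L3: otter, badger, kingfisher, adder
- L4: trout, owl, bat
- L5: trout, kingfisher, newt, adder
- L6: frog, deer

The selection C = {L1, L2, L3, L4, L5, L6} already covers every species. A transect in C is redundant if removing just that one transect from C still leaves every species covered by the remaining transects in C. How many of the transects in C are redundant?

4

Drop L1: the rest still cover every species — redundant.
Drop L2: the rest still cover every species — redundant.
Drop L3: the rest still cover every species — redundant.
Drop L4: owl uncovered — not redundant.
Drop L5: the rest still cover every species — redundant.
Drop L6: deer uncovered — not redundant.
4 redundant: L1, L2, L3, L5.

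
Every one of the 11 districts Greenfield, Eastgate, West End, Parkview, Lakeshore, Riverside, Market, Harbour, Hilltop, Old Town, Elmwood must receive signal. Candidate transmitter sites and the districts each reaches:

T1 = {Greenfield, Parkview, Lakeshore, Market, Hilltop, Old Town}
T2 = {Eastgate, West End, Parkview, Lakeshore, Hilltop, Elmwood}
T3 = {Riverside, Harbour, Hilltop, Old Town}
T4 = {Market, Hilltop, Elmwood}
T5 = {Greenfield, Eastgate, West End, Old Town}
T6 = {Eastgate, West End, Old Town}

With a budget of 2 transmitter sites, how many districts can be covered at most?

Choosing T1, T2 covers {Greenfield, Eastgate, West End, Parkview, Lakeshore, Market, Hilltop, Old Town, Elmwood} — 9 districts.
No choice of 2 transmitter sites does better; here Riverside, Harbour are left uncovered.

9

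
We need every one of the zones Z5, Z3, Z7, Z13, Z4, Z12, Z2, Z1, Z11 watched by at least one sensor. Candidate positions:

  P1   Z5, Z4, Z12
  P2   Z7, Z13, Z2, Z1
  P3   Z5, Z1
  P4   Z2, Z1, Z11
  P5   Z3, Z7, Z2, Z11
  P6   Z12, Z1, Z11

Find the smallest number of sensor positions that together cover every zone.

3

P1, P2, P5 together cover {Z5, Z3, Z7, Z13, Z4, Z12, Z2, Z1, Z11} — every zone.
No 2 of the 6 sensor positions cover everything (all 15 pairs fall short), so 3 is minimum.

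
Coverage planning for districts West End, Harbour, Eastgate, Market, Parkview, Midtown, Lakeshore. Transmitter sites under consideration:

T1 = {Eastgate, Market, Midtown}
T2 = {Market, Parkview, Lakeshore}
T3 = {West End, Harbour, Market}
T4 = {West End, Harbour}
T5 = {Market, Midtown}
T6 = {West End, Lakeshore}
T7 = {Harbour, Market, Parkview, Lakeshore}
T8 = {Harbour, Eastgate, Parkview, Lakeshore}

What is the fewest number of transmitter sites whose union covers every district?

3

T1, T2, T3 together cover {West End, Harbour, Eastgate, Market, Parkview, Midtown, Lakeshore} — every district.
No 2 of the 8 transmitter sites cover everything (all 28 pairs fall short), so 3 is minimum.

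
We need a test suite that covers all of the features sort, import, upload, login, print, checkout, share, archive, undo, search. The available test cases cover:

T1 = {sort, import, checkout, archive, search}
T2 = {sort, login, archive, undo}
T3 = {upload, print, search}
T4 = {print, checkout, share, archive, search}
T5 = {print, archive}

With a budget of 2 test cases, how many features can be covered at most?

Choosing T2, T4 covers {sort, login, print, checkout, share, archive, undo, search} — 8 features.
No choice of 2 test cases does better; here import, upload are left uncovered.

8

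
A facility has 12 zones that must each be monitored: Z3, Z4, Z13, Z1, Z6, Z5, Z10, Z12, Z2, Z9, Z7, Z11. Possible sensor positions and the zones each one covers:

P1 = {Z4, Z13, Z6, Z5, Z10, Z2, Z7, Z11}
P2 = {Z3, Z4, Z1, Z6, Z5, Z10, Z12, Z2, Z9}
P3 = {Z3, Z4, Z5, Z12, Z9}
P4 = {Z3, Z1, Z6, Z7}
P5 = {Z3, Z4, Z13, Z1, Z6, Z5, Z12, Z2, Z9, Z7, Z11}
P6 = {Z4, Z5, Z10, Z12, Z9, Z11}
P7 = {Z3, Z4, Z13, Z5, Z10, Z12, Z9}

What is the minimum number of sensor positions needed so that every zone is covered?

P1, P2 together cover {Z3, Z4, Z13, Z1, Z6, Z5, Z10, Z12, Z2, Z9, Z7, Z11} — every zone.
No single sensor position contains all 12 zones, so 2 is optimal.

2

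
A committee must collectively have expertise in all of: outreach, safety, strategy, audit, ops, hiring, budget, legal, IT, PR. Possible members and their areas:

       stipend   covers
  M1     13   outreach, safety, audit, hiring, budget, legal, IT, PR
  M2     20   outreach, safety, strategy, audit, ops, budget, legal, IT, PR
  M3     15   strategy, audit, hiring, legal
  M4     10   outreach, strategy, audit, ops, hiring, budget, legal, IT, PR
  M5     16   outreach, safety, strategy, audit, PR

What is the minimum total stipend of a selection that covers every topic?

M1, M4 cover every topic at stipend 13 + 10 = 23.
Any cover uses at least 2 members; among all covering selections none totals below 23.

23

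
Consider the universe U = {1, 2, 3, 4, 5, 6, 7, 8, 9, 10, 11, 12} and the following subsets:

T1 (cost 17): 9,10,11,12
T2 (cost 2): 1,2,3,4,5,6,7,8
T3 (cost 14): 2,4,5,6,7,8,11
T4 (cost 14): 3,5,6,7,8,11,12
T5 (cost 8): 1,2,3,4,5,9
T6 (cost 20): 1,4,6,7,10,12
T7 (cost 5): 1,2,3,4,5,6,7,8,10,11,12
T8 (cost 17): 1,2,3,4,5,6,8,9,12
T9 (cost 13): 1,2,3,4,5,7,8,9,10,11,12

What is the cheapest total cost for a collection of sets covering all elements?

T5, T7 cover every element at cost 8 + 5 = 13.
Any cover uses at least 2 sets; among all covering selections none totals below 13.

13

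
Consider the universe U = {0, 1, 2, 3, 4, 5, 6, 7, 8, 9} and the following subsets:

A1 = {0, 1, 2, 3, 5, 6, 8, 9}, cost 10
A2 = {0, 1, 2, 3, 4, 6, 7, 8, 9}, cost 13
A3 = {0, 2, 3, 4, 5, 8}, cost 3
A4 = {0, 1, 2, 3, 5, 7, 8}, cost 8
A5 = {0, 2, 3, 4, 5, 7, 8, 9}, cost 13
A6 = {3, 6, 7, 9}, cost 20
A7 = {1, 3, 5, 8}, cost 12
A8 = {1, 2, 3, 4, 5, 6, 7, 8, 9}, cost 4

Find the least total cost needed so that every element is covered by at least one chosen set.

A3, A8 cover every element at cost 3 + 4 = 7.
Any cover uses at least 2 sets; among all covering selections none totals below 7.

7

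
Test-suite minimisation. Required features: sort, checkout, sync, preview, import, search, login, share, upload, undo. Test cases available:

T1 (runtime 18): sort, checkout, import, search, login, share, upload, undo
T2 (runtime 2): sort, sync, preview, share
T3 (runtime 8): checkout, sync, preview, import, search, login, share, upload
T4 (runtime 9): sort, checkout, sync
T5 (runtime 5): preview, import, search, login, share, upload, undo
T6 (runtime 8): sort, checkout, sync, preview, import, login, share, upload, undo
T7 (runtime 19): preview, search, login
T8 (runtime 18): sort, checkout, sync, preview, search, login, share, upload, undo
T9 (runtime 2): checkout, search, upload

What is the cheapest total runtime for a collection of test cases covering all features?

9

T2, T5, T9 cover every feature at runtime 2 + 5 + 2 = 9.
Any cover uses at least 2 test cases; among all covering selections none totals below 9.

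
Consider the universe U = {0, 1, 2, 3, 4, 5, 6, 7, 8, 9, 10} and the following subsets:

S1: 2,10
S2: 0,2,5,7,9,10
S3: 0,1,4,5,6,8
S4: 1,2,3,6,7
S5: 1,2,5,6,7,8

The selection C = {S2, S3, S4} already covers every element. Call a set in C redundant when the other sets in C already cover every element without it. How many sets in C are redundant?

Drop S2: 9, 10 uncovered — not redundant.
Drop S3: 4, 8 uncovered — not redundant.
Drop S4: 3 uncovered — not redundant.
None of the sets in C is redundant.

0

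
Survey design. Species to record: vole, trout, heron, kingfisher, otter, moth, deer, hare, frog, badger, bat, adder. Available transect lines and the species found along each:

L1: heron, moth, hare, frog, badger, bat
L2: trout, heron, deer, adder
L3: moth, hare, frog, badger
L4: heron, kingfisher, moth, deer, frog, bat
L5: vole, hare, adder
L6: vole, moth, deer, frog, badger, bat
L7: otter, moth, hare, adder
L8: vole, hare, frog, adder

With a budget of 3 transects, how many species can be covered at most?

Choosing L2, L6, L7 covers {vole, trout, heron, otter, moth, deer, hare, frog, badger, bat, adder} — 11 species.
No choice of 3 transects does better; here kingfisher is left uncovered.

11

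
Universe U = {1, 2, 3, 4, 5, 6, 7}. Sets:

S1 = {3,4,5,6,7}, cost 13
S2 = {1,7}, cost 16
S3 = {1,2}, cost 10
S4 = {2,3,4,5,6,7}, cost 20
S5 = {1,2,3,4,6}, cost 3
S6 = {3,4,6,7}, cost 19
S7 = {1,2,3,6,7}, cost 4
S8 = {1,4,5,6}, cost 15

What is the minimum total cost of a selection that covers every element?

S1, S5 cover every element at cost 13 + 3 = 16.
Any cover uses at least 2 sets; among all covering selections none totals below 16.

16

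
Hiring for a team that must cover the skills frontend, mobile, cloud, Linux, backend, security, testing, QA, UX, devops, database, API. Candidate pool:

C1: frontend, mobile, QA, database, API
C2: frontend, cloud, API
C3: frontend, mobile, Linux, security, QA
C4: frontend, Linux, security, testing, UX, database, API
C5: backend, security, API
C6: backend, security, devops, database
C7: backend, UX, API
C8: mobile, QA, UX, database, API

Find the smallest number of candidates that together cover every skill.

C1, C2, C4, C6 together cover {frontend, mobile, cloud, Linux, backend, security, testing, QA, UX, devops, database, API} — every skill.
No 3 of the 8 candidates cover everything (all 56 triples fall short), so 4 is minimum.

4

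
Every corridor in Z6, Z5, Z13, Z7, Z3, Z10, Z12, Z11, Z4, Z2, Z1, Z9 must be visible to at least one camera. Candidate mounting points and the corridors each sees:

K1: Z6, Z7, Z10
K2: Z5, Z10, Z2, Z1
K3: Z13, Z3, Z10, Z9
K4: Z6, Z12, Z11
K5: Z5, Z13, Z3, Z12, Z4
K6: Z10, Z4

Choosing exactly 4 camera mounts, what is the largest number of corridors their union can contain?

Choosing K1, K2, K3, K4 covers {Z6, Z5, Z13, Z7, Z3, Z10, Z12, Z11, Z2, Z1, Z9} — 11 corridors.
No choice of 4 camera mounts does better; here Z4 is left uncovered.

11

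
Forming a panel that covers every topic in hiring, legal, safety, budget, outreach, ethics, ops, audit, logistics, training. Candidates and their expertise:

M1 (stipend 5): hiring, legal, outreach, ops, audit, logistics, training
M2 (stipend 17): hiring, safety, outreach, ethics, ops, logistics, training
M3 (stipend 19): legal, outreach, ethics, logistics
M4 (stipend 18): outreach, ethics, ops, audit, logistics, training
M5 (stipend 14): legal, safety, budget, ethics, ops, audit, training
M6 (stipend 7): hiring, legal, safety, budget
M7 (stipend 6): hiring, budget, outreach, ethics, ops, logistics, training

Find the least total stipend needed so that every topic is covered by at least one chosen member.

M1, M6, M7 cover every topic at stipend 5 + 7 + 6 = 18.
Any cover uses at least 2 members; among all covering selections none totals below 18.

18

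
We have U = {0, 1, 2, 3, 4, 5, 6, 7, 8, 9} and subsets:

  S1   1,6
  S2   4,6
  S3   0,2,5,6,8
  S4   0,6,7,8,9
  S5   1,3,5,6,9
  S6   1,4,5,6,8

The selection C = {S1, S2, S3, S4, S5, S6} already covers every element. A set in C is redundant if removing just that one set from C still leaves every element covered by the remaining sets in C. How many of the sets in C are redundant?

Drop S1: the rest still cover every element — redundant.
Drop S2: the rest still cover every element — redundant.
Drop S3: 2 uncovered — not redundant.
Drop S4: 7 uncovered — not redundant.
Drop S5: 3 uncovered — not redundant.
Drop S6: the rest still cover every element — redundant.
3 redundant: S1, S2, S6.

3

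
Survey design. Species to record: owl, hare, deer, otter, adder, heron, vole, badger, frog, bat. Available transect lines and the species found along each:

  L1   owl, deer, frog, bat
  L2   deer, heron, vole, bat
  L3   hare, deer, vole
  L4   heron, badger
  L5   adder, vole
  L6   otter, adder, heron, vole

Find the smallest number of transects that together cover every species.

L1, L3, L4, L6 together cover {owl, hare, deer, otter, adder, heron, vole, badger, frog, bat} — every species.
No 3 of the 6 transects cover everything (all 20 triples fall short), so 4 is minimum.

4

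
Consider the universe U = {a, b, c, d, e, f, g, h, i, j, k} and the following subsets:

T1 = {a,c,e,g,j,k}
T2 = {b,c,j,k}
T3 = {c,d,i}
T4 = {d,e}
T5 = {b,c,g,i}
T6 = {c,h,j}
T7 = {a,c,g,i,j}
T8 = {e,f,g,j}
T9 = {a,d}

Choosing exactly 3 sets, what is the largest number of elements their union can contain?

Choosing T1, T2, T3 covers {a, b, c, d, e, g, i, j, k} — 9 elements.
No choice of 3 sets does better; here f, h are left uncovered.

9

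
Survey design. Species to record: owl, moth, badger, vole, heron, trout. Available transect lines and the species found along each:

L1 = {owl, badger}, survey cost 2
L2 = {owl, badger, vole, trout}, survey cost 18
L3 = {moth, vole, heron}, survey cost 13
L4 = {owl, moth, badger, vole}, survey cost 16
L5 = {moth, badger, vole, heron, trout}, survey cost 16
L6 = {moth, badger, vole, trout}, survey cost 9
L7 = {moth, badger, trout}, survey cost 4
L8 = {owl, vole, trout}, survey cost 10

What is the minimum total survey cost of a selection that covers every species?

L1, L5 cover every species at survey cost 2 + 16 = 18.
Any cover uses at least 2 transects; among all covering selections none totals below 18.
Greedy by coverage-per-survey cost would pick L1, L7, L3 for 19 — worse than the optimum 18.

18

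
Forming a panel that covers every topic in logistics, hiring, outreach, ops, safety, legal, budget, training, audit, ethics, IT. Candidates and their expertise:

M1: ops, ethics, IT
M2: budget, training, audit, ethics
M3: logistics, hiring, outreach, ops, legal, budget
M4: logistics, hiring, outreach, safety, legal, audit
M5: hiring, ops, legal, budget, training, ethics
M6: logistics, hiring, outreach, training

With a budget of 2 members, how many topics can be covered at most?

Choosing M4, M5 covers {logistics, hiring, outreach, ops, safety, legal, budget, training, audit, ethics} — 10 topics.
No choice of 2 members does better; here IT is left uncovered.

10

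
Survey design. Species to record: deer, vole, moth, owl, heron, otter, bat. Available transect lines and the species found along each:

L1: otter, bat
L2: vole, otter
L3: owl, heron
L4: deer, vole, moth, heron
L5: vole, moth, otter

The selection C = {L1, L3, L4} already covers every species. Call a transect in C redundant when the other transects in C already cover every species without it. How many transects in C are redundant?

0

Drop L1: otter, bat uncovered — not redundant.
Drop L3: owl uncovered — not redundant.
Drop L4: deer, vole, moth uncovered — not redundant.
None of the transects in C is redundant.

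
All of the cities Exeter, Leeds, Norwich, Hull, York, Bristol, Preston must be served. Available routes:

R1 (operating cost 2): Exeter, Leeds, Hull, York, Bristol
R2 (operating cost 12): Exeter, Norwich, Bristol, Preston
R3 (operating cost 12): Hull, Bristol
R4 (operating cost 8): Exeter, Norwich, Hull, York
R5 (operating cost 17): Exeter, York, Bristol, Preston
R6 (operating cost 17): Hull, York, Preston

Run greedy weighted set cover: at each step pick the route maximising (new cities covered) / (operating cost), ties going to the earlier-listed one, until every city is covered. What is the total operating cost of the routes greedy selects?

14

Pick 1: R1 adds 5 new (Exeter, Leeds, Hull, York, Bristol) at operating cost 2 (ratio 5/2).
Pick 2: R2 adds 2 new (Norwich, Preston) at operating cost 12 (ratio 2/12).
Greedy total operating cost: 2 + 12 = 14.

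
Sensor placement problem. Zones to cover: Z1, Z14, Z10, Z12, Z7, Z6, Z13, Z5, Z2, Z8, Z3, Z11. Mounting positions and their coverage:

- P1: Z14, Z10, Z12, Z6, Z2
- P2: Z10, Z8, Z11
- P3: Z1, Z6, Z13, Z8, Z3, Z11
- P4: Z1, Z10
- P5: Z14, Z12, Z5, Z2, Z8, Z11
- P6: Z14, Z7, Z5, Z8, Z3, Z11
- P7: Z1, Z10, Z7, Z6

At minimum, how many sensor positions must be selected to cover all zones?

3

P1, P3, P6 together cover {Z1, Z14, Z10, Z12, Z7, Z6, Z13, Z5, Z2, Z8, Z3, Z11} — every zone.
No 2 of the 7 sensor positions cover everything (all 21 pairs fall short), so 3 is minimum.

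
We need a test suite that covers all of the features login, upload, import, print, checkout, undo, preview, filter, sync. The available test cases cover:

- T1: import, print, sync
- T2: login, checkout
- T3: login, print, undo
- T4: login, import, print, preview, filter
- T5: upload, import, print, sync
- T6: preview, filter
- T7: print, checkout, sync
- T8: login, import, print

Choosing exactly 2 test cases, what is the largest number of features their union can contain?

Choosing T4, T5 covers {login, upload, import, print, preview, filter, sync} — 7 features.
No choice of 2 test cases does better; here checkout, undo are left uncovered.

7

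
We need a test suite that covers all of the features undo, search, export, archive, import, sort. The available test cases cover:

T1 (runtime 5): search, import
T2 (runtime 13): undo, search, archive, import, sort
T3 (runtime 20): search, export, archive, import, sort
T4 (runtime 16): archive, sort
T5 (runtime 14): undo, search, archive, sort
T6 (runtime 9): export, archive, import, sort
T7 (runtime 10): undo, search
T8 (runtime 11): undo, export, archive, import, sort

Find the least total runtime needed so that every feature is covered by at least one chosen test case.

T1, T8 cover every feature at runtime 5 + 11 = 16.
Any cover uses at least 2 test cases; among all covering selections none totals below 16.

16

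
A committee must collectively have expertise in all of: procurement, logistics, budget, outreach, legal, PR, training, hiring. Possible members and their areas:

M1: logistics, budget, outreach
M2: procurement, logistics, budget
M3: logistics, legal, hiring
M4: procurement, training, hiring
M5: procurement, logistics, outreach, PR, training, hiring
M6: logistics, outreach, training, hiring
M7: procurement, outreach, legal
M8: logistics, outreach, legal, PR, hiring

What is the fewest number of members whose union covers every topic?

3

M1, M3, M5 together cover {procurement, logistics, budget, outreach, legal, PR, training, hiring} — every topic.
No 2 of the 8 members cover everything (all 28 pairs fall short), so 3 is minimum.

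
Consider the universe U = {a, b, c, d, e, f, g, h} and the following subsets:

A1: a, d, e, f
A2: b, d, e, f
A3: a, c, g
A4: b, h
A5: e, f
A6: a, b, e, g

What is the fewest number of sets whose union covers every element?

A1, A3, A4 together cover {a, b, c, d, e, f, g, h} — every element.
No 2 of the 6 sets cover everything (all 15 pairs fall short), so 3 is minimum.

3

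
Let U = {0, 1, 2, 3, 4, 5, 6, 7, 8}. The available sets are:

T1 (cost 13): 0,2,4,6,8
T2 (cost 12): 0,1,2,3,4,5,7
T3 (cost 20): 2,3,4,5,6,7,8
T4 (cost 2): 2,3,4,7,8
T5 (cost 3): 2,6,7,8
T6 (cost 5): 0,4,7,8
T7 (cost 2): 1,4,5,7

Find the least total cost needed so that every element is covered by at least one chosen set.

T4, T5, T6, T7 cover every element at cost 2 + 3 + 5 + 2 = 12.
Any cover uses at least 2 sets; among all covering selections none totals below 12.

12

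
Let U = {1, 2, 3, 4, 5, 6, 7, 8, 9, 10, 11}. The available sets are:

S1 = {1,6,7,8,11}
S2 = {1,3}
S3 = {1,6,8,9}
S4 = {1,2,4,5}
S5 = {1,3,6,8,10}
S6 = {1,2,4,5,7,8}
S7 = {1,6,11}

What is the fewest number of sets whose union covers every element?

S1, S3, S4, S5 together cover {1, 2, 3, 4, 5, 6, 7, 8, 9, 10, 11} — every element.
No 3 of the 7 sets cover everything (all 35 triples fall short), so 4 is minimum.

4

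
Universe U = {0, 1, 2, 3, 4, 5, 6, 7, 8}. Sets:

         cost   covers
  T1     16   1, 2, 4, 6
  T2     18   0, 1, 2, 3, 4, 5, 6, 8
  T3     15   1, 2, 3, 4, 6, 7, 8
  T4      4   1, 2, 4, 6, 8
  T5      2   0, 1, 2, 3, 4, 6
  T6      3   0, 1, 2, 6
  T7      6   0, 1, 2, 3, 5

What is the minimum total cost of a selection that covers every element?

21

T3, T7 cover every element at cost 15 + 6 = 21.
Any cover uses at least 2 sets; among all covering selections none totals below 21.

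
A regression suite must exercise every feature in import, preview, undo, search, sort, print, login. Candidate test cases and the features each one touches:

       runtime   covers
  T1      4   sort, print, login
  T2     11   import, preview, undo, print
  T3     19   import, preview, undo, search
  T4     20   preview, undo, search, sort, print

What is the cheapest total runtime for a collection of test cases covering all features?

23

T1, T3 cover every feature at runtime 4 + 19 = 23.
Any cover uses at least 2 test cases; among all covering selections none totals below 23.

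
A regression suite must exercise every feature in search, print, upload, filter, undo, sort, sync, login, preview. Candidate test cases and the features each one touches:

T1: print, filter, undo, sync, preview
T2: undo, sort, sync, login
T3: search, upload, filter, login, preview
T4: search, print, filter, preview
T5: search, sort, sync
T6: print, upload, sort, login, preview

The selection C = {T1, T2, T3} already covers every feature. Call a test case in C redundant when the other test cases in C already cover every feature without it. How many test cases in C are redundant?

Drop T1: print uncovered — not redundant.
Drop T2: sort uncovered — not redundant.
Drop T3: search, upload uncovered — not redundant.
None of the test cases in C is redundant.

0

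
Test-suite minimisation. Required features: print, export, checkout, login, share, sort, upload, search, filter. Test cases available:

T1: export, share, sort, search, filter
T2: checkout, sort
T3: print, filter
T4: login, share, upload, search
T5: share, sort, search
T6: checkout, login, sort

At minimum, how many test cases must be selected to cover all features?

T1, T2, T3, T4 together cover {print, export, checkout, login, share, sort, upload, search, filter} — every feature.
No 3 of the 6 test cases cover everything (all 20 triples fall short), so 4 is minimum.

4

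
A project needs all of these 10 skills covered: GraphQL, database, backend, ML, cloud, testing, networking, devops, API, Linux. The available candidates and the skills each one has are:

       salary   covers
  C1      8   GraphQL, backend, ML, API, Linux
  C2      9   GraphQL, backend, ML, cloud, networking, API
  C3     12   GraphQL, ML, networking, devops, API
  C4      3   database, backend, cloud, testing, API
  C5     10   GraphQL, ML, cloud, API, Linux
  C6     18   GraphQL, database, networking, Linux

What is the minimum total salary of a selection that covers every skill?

C1, C3, C4 cover every skill at salary 8 + 12 + 3 = 23.
Any cover uses at least 3 candidates; among all covering selections none totals below 23.

23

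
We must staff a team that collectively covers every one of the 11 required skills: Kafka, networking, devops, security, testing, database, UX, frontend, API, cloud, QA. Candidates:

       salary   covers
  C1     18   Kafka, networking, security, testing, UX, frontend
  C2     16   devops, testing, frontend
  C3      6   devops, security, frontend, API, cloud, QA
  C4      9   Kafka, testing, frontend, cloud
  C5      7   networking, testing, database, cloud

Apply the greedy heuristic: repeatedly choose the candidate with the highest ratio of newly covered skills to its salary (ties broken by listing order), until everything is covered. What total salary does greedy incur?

31

Pick 1: C3 adds 6 new (devops, security, frontend, API, cloud, QA) at salary 6 (ratio 6/6).
Pick 2: C5 adds 3 new (networking, testing, database) at salary 7 (ratio 3/7).
Pick 3: C1 adds 2 new (Kafka, UX) at salary 18 (ratio 2/18).
Greedy total salary: 6 + 7 + 18 = 31.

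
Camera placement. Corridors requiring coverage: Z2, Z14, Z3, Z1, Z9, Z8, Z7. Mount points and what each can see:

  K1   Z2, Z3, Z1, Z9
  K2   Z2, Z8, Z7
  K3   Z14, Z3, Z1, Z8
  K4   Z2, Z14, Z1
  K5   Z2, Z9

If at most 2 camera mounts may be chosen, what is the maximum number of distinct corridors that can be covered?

Choosing K1, K2 covers {Z2, Z3, Z1, Z9, Z8, Z7} — 6 corridors.
No choice of 2 camera mounts does better; here Z14 is left uncovered.

6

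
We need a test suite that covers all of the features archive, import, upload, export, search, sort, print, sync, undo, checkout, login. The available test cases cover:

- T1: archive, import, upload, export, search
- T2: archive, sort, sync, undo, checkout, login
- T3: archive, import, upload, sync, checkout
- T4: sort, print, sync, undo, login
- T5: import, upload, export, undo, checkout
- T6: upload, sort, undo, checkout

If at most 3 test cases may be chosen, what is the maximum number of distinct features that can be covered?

Choosing T1, T2, T4 covers {archive, import, upload, export, search, sort, print, sync, undo, checkout, login} — 11 features.
That is all 11 features.

11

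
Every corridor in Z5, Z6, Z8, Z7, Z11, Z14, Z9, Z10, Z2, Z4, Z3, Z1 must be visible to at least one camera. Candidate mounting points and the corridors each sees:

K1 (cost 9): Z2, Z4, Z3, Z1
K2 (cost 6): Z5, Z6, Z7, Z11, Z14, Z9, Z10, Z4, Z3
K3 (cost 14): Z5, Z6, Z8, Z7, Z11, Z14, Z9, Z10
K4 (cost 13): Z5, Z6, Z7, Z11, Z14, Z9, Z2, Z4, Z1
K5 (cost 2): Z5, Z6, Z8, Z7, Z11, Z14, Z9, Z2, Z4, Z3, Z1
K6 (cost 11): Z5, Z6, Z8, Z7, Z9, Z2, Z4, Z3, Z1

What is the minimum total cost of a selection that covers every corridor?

K2, K5 cover every corridor at cost 6 + 2 = 8.
Any cover uses at least 2 camera mounts; among all covering selections none totals below 8.

8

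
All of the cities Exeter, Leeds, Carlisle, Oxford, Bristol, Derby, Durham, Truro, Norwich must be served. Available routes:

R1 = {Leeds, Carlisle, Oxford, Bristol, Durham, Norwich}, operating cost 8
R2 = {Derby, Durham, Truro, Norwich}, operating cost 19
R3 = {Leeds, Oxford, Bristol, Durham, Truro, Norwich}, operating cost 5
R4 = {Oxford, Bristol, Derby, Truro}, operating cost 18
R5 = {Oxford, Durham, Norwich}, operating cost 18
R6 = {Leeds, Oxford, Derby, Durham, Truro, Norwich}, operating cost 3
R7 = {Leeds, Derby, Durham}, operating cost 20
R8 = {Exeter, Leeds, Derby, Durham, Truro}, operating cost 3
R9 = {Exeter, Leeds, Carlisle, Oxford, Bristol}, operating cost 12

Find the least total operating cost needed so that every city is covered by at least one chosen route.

R1, R8 cover every city at operating cost 8 + 3 = 11.
Any cover uses at least 2 routes; among all covering selections none totals below 11.

11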